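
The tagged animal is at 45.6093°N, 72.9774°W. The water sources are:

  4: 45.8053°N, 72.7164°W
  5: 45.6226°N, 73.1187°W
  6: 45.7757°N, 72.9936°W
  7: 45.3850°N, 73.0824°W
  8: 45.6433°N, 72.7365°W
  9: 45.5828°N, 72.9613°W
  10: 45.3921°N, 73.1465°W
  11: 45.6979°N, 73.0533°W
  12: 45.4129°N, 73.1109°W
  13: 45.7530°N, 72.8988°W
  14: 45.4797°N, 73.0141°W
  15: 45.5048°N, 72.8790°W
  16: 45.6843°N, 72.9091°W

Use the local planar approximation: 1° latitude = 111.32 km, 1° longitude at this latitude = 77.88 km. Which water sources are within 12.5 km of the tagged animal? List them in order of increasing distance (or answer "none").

9, 16, 5, 11

Distances from 45.6093°N, 72.9774°W:
4: √((0.1960·111.32)² + (0.2610·77.88)²) = √(476.056542 + 413.173920) = 29.8200 km
5: √((0.0133·111.32)² + (-0.1413·77.88)²) = √(2.192046 + 121.097788) = 11.1036 km
6: √((0.1664·111.32)² + (-0.0162·77.88)²) = √(343.125535 + 1.591776) = 18.5666 km
7: √((-0.2243·111.32)² + (-0.1050·77.88)²) = √(623.454756 + 66.869871) = 26.2740 km
8: √((0.0340·111.32)² + (0.2409·77.88)²) = √(14.325317 + 351.986078) = 19.1393 km
9: √((-0.0265·111.32)² + (0.0161·77.88)²) = √(8.702382 + 1.572185) = 3.2054 km
10: √((-0.2172·111.32)² + (-0.1691·77.88)²) = √(584.609727 + 173.435941) = 27.5326 km
11: √((0.0886·111.32)² + (-0.0759·77.88)²) = √(97.277822 + 34.941009) = 11.4986 km
12: √((-0.1964·111.32)² + (-0.1335·77.88)²) = √(478.001613 + 108.097193) = 24.2095 km
13: √((0.1437·111.32)² + (0.0786·77.88)²) = √(255.893899 + 37.471146) = 17.1279 km
14: √((-0.1296·111.32)² + (-0.0367·77.88)²) = √(208.140406 + 8.169284) = 14.7075 km
15: √((-0.1045·111.32)² + (0.0984·77.88)²) = √(135.325293 + 58.727577) = 13.9303 km
16: √((0.0750·111.32)² + (0.0683·77.88)²) = √(69.705801 + 28.293931) = 9.8995 km
Threshold 12.5 km: 9 (3.2054 km), 16 (9.8995 km), 5 (11.1036 km), 11 (11.4986 km) are within range.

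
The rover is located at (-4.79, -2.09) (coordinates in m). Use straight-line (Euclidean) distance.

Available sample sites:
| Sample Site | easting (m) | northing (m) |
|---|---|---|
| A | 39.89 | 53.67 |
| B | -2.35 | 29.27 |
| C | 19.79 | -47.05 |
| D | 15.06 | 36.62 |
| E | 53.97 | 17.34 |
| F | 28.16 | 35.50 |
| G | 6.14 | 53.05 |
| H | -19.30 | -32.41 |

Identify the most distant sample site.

Distances from (-4.79, -2.09):
A: 71.45 m
B: 31.45 m
C: 51.24 m
D: 43.50 m
E: 61.89 m
F: 49.99 m
G: 56.21 m
H: 33.61 m
Maximum: A at 71.45 m.

A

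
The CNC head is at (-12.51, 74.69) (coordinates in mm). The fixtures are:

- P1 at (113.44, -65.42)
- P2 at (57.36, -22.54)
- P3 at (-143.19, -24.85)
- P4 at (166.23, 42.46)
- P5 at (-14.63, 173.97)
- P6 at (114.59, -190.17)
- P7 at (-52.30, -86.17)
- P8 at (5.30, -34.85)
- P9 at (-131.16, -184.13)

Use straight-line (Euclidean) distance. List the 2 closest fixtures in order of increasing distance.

Distances from (-12.51, 74.69):
P1: 188.40 mm
P2: 119.73 mm
P3: 164.27 mm
P4: 181.62 mm
P5: 99.30 mm
P6: 293.78 mm
P7: 165.71 mm
P8: 110.98 mm
P9: 284.72 mm
Sorted: P5 (99.30 mm) < P8 (110.98 mm) < P2 (119.73 mm) < P3 (164.27 mm) < …

P5, P8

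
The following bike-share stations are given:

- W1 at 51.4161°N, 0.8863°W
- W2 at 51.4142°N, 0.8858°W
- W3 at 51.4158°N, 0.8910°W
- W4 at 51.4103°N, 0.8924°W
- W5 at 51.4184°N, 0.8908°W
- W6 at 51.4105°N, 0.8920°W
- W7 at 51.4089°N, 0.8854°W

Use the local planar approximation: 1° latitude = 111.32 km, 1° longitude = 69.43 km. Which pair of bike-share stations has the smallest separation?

W4 and W6

Pairwise distances:
W1–W2: 0.2143 km
W1–W3: 0.3280 km
W1–W4: 0.7722 km
W1–W5: 0.4039 km
W1–W6: 0.7384 km
W1–W7: 0.8039 km
W2–W3: 0.4026 km
W2–W4: 0.6312 km
W2–W5: 0.5823 km
W2–W6: 0.5958 km
W2–W7: 0.5906 km
W3–W4: 0.6199 km
W3–W5: 0.2898 km
W3–W6: 0.5941 km
W3–W7: 0.8609 km
W4–W5: 0.9085 km
W4–W6: 0.0356 km
W4–W7: 0.5104 km
W5–W6: 0.8834 km
W5–W7: 1.1220 km
W6–W7: 0.4916 km
Closest pair: W4–W6 at 0.0356 km.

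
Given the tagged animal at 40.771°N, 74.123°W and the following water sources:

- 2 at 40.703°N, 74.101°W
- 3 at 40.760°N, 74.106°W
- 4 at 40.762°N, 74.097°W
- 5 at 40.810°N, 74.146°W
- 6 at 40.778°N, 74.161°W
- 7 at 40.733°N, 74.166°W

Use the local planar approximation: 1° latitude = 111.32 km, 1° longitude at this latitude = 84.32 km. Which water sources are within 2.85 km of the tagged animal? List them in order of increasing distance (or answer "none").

3, 4

Distances from 40.771°N, 74.123°W:
2: √((-0.068·111.32)² + (0.022·84.32)²) = √(57.30127 + 3.44117) = 7.794 km
3: √((-0.011·111.32)² + (0.017·84.32)²) = √(1.49945 + 2.05475) = 1.885 km
4: √((-0.009·111.32)² + (0.026·84.32)²) = √(1.00376 + 4.80627) = 2.410 km
5: √((0.039·111.32)² + (-0.023·84.32)²) = √(18.84845 + 3.76112) = 4.755 km
6: √((0.007·111.32)² + (-0.038·84.32)²) = √(0.60721 + 10.26664) = 3.298 km
7: √((-0.038·111.32)² + (-0.043·84.32)²) = √(17.89425 + 13.14614) = 5.571 km
Threshold 2.85 km: 3 (1.885 km), 4 (2.410 km) are within range.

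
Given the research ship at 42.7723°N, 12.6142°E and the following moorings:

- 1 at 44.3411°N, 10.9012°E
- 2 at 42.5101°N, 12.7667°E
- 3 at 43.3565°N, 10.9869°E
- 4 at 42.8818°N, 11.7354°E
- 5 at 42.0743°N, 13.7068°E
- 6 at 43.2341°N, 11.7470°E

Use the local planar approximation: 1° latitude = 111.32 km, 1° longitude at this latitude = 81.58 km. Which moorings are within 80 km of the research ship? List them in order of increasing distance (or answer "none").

2, 4

Distances from 42.7723°N, 12.6142°E:
1: 223.6690 km
2: 31.7289 km
3: 147.8284 km
4: 72.7214 km
5: 118.2473 km
6: 87.4515 km
Threshold 80 km: 2 (31.7289 km), 4 (72.7214 km) are within range.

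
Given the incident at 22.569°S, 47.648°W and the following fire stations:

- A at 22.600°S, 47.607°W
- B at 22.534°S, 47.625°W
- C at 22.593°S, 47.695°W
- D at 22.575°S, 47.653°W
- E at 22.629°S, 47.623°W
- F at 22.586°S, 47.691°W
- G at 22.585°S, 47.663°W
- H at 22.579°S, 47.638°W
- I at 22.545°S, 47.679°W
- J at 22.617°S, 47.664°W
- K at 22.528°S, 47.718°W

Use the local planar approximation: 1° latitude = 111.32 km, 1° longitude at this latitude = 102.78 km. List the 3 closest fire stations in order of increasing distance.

D, H, G

Distances from 22.569°S, 47.648°W:
A: 5.447 km
B: 4.557 km
C: 5.520 km
D: 0.843 km
E: 7.156 km
F: 4.808 km
G: 2.356 km
H: 1.515 km
I: 4.158 km
J: 5.591 km
K: 8.520 km
Sorted: D (0.843 km) < H (1.515 km) < G (2.356 km) < I (4.158 km) < B (4.557 km) < …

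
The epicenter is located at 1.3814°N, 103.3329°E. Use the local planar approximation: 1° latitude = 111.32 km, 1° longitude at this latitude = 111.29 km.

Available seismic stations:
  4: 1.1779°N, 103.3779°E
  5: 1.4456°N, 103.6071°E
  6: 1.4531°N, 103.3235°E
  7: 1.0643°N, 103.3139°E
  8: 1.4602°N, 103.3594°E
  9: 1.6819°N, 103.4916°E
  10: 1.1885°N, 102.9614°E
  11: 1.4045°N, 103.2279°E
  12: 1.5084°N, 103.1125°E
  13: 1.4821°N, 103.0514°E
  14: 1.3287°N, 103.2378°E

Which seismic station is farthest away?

Distances from 1.3814°N, 103.3329°E:
4: 23.2006 km
5: 31.3414 km
6: 8.0499 km
7: 35.3628 km
8: 9.2545 km
9: 37.8279 km
10: 46.5882 km
11: 11.9650 km
12: 28.3110 km
13: 33.2733 km
14: 12.1009 km
Maximum: 10 at 46.5882 km.

10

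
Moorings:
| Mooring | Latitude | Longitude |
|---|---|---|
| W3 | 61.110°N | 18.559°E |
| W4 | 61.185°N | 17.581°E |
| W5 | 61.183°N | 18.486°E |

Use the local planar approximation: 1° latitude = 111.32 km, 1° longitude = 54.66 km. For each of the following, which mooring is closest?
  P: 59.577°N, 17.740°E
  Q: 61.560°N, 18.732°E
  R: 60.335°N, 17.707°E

P at 59.577°N, 17.740°E:
  W3: √((1.533·111.32)² + (0.819·54.66)²) = √(29122.63754 + 2004.04310) = 176.428 km
  W4: √((1.608·111.32)² + (-0.159·54.66)²) = √(32041.91649 + 75.53244) = 179.213 km
  W5: √((1.606·111.32)² + (0.746·54.66)²) = √(31962.25980 + 1662.71153) = 183.371 km
  → nearest: W3 (176.428 km)
Q at 61.560°N, 18.732°E:
  W3: √((-0.450·111.32)² + (-0.173·54.66)²) = √(2509.40884 + 89.41934) = 50.979 km
  W4: √((-0.375·111.32)² + (-1.151·54.66)²) = √(1742.64502 + 3958.12861) = 75.503 km
  W5: √((-0.377·111.32)² + (-0.246·54.66)²) = √(1761.28281 + 180.80460) = 44.069 km
  → nearest: W5 (44.069 km)
R at 60.335°N, 17.707°E:
  W3: √((0.775·111.32)² + (0.852·54.66)²) = √(7443.03053 + 2168.79470) = 98.040 km
  W4: √((0.850·111.32)² + (-0.126·54.66)²) = √(8953.32288 + 47.43297) = 94.872 km
  W5: √((0.848·111.32)² + (0.779·54.66)²) = √(8911.23917 + 1813.06832) = 103.558 km
  → nearest: W4 (94.872 km)

P→W3; Q→W5; R→W4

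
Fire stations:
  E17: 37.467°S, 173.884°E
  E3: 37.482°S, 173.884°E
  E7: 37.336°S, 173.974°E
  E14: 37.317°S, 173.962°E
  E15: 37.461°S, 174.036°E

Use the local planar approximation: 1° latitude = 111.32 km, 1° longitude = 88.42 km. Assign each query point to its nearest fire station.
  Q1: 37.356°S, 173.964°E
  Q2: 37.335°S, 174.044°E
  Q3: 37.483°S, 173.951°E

Q1→E7; Q2→E7; Q3→E3

Q1 at 37.356°S, 173.964°E:
  E17: 14.238 km
  E3: 15.709 km
  E7: 2.396 km
  E14: 4.345 km
  E15: 13.310 km
  → nearest: E7 (2.396 km)
Q2 at 37.335°S, 174.044°E:
  E17: 20.398 km
  E3: 21.632 km
  E7: 6.190 km
  E14: 7.522 km
  E15: 14.044 km
  → nearest: E7 (6.190 km)
Q3 at 37.483°S, 173.951°E:
  E17: 6.186 km
  E3: 5.925 km
  E7: 16.490 km
  E14: 18.505 km
  E15: 7.905 km
  → nearest: E3 (5.925 km)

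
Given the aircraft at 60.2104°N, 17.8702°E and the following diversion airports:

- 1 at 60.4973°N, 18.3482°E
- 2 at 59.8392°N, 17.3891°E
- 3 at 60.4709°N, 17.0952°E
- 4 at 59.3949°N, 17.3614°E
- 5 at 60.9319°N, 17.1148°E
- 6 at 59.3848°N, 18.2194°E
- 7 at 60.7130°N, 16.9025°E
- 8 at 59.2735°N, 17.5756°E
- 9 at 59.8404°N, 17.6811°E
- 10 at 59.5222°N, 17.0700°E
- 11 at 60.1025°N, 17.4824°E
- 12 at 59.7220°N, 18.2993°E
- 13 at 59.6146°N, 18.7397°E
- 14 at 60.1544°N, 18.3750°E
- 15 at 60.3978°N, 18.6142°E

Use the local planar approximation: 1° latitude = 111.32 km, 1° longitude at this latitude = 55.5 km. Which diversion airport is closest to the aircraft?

Distances from 60.2104°N, 17.8702°E:
1: √((0.2869·111.32)² + (0.4780·55.5)²) = √(1020.017192 + 703.787841) = 41.5187 km
2: √((-0.3712·111.32)² + (-0.4811·55.5)²) = √(1707.506362 + 712.946071) = 49.1981 km
3: √((0.2605·111.32)² + (-0.7750·55.5)²) = √(840.933881 + 1850.075156) = 51.8749 km
4: √((-0.8155·111.32)² + (-0.5088·55.5)²) = √(8241.273480 + 797.407235) = 95.0720 km
5: √((0.7215·111.32)² + (-0.7554·55.5)²) = √(6450.881530 + 1757.680470) = 90.6011 km
6: √((-0.8256·111.32)² + (0.3492·55.5)²) = √(8446.674603 + 375.607656) = 93.9270 km
7: √((0.5026·111.32)² + (-0.9677·55.5)²) = √(3130.338941 + 2884.479444) = 77.5553 km
8: √((-0.9369·111.32)² + (-0.2946·55.5)²) = √(10877.594707 + 267.332310) = 105.5695 km
9: √((-0.3700·111.32)² + (-0.1891·55.5)²) = √(1696.484295 + 110.146075) = 42.5045 km
10: √((-0.6882·111.32)² + (-0.8002·55.5)²) = √(5869.157065 + 1972.345803) = 88.5523 km
11: √((-0.1079·111.32)² + (-0.3878·55.5)²) = √(144.274403 + 463.235224) = 24.6477 km
12: √((-0.4884·111.32)² + (0.4291·55.5)²) = √(2955.954235 + 567.156607) = 59.3558 km
13: √((-0.5958·111.32)² + (0.8695·55.5)²) = √(4398.933464 + 2328.762178) = 82.0225 km
14: √((-0.0560·111.32)² + (0.5048·55.5)²) = √(38.861759 + 784.918669) = 28.7016 km
15: √((0.1874·111.32)² + (0.7440·55.5)²) = √(435.196675 + 1705.029264) = 46.2626 km
Minimum: 11 at 24.6477 km.

11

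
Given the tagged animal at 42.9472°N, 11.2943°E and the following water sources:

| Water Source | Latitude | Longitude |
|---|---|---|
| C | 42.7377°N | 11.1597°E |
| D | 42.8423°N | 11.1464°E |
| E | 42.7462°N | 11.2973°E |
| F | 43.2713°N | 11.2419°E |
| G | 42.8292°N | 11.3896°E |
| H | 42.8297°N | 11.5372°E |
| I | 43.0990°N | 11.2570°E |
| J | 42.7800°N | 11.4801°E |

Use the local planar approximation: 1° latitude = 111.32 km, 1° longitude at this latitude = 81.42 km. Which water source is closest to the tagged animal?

Distances from 42.9472°N, 11.2943°E:
C: √((-0.2095·111.32)² + (-0.1346·81.42)²) = √(543.894228 + 120.102574) = 25.7681 km
D: √((-0.1049·111.32)² + (-0.1479·81.42)²) = √(136.363259 + 145.010198) = 16.7742 km
E: √((-0.2010·111.32)² + (0.0030·81.42)²) = √(500.654945 + 0.059663) = 22.3767 km
F: √((0.3241·111.32)² + (-0.0524·81.42)²) = √(1301.680675 + 18.202237) = 36.3302 km
G: √((-0.1180·111.32)² + (0.0953·81.42)²) = √(172.548191 + 60.207140) = 15.2563 km
H: √((-0.1175·111.32)² + (0.2429·81.42)²) = √(171.089016 + 391.126486) = 23.7111 km
I: √((0.1518·111.32)² + (-0.0373·81.42)²) = √(285.555111 + 9.223162) = 17.1691 km
J: √((-0.1672·111.32)² + (0.1858·81.42)²) = √(346.432750 + 228.851422) = 23.9851 km
Minimum: G at 15.2563 km.

G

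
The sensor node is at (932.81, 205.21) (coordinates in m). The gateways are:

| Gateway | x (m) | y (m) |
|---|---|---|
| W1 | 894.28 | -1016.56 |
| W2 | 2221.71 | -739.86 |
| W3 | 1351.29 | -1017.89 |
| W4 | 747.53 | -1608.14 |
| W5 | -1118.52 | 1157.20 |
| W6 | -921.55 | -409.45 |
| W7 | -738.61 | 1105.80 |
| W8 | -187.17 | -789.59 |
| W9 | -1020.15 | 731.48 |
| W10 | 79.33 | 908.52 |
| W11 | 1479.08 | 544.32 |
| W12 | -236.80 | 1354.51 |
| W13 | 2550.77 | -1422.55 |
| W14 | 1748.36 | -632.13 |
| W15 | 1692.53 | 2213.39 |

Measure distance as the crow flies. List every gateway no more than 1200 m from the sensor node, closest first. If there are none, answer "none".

W11, W10, W14

Distances from (932.81, 205.21):
W1: 1222.38 m
W2: 1598.26 m
W3: 1292.71 m
W4: 1822.79 m
W5: 2261.47 m
W6: 1953.58 m
W7: 1898.61 m
W8: 1497.99 m
W9: 2022.63 m
W10: 1105.93 m
W11: 642.97 m
W12: 1639.78 m
W13: 2295.08 m
W14: 1168.87 m
W15: 2147.08 m
Threshold 1200 m: W11 (642.97 m), W10 (1105.93 m), W14 (1168.87 m) are within range.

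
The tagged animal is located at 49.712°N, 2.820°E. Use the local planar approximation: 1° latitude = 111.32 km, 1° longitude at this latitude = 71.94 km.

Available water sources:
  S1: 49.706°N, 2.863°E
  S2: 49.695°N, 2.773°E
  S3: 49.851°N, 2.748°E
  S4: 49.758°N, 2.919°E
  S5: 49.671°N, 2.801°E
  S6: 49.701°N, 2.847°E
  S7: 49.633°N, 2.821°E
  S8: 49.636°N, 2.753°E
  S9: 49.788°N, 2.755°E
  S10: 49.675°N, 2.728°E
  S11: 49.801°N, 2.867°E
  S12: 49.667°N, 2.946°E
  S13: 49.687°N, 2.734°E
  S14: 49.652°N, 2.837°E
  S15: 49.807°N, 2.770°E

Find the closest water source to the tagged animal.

Distances from 49.712°N, 2.820°E:
S1: √((-0.006·111.32)² + (0.043·71.94)²) = √(0.44612 + 9.56925) = 3.165 km
S2: √((-0.017·111.32)² + (-0.047·71.94)²) = √(3.58133 + 11.43238) = 3.875 km
S3: √((0.139·111.32)² + (-0.072·71.94)²) = √(239.42858 + 26.82908) = 16.317 km
S4: √((0.046·111.32)² + (0.099·71.94)²) = √(26.22177 + 50.72374) = 8.772 km
S5: √((-0.041·111.32)² + (-0.019·71.94)²) = √(20.83119 + 1.86831) = 4.764 km
S6: √((-0.011·111.32)² + (0.027·71.94)²) = √(1.49945 + 3.77284) = 2.296 km
S7: √((-0.079·111.32)² + (0.001·71.94)²) = √(77.33936 + 0.00518) = 8.795 km
S8: √((-0.076·111.32)² + (-0.067·71.94)²) = √(71.57701 + 23.23221) = 9.737 km
S9: √((0.076·111.32)² + (-0.065·71.94)²) = √(71.57701 + 21.86591) = 9.667 km
S10: √((-0.037·111.32)² + (-0.092·71.94)²) = √(16.96484 + 43.80428) = 7.795 km
S11: √((0.089·111.32)² + (0.047·71.94)²) = √(98.15816 + 11.43238) = 10.469 km
S12: √((-0.045·111.32)² + (0.126·71.94)²) = √(25.09409 + 82.16407) = 10.357 km
S13: √((-0.025·111.32)² + (-0.086·71.94)²) = √(7.74509 + 38.27699) = 6.784 km
S14: √((-0.060·111.32)² + (0.017·71.94)²) = √(44.61171 + 1.49568) = 6.790 km
S15: √((0.095·111.32)² + (-0.050·71.94)²) = √(111.83909 + 12.93841) = 11.170 km
Minimum: S6 at 2.296 km.

S6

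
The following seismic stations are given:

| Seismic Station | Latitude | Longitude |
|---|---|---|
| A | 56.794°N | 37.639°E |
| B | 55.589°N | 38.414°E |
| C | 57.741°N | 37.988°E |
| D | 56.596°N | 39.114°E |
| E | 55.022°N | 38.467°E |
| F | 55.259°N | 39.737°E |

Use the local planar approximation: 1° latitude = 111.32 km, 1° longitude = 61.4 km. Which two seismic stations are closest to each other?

B and E

Pairwise distances:
A–B: 142.331 km
A–C: 107.576 km
A–D: 93.209 km
A–E: 203.705 km
A–F: 213.992 km
B–C: 240.984 km
B–D: 120.056 km
B–E: 63.202 km
B–F: 89.153 km
C–D: 145.004 km
C–E: 304.105 km
C–F: 296.432 km
D–E: 179.665 km
D–F: 153.672 km
E–F: 82.320 km
Closest pair: B–E at 63.202 km.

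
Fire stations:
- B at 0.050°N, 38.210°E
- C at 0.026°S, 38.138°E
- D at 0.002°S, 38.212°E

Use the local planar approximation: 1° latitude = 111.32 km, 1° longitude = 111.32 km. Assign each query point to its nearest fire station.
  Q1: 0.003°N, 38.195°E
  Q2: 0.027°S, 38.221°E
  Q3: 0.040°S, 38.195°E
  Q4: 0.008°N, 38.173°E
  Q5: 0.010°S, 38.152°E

Q1 at 0.003°N, 38.195°E:
  B: 5.492 km
  C: 7.119 km
  D: 1.973 km
  → nearest: D (1.973 km)
Q2 at 0.027°S, 38.221°E:
  B: 8.659 km
  C: 9.240 km
  D: 2.958 km
  → nearest: D (2.958 km)
Q3 at 0.040°S, 38.195°E:
  B: 10.157 km
  C: 6.534 km
  D: 4.634 km
  → nearest: D (4.634 km)
Q4 at 0.008°N, 38.173°E:
  B: 6.231 km
  C: 5.432 km
  D: 4.482 km
  → nearest: D (4.482 km)
Q5 at 0.010°S, 38.152°E:
  B: 9.290 km
  C: 2.367 km
  D: 6.738 km
  → nearest: C (2.367 km)

Q1→D; Q2→D; Q3→D; Q4→D; Q5→C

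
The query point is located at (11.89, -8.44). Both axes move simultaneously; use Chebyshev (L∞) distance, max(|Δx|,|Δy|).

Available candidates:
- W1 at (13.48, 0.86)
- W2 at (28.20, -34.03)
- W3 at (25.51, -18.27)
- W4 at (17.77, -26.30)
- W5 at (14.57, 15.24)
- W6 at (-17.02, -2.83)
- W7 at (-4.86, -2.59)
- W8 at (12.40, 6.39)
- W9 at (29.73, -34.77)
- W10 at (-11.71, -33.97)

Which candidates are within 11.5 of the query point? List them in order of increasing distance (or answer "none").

W1

Distances from (11.89, -8.44):
W1: max(|1.59|, |9.30|) = 9.30
W2: max(|16.31|, |-25.59|) = 25.59
W3: max(|13.62|, |-9.83|) = 13.62
W4: max(|5.88|, |-17.86|) = 17.86
W5: max(|2.68|, |23.68|) = 23.68
W6: max(|-28.91|, |5.61|) = 28.91
W7: max(|-16.75|, |5.85|) = 16.75
W8: max(|0.51|, |14.83|) = 14.83
W9: max(|17.84|, |-26.33|) = 26.33
W10: max(|-23.60|, |-25.53|) = 25.53
Threshold 11.5: W1 (9.30) is within range.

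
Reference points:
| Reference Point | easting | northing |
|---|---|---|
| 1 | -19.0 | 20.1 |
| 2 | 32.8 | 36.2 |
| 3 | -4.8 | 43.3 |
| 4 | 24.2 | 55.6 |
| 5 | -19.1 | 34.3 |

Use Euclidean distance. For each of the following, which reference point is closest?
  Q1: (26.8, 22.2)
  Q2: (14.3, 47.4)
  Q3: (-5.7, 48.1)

Q1 at (26.8, 22.2):
  1: √((-45.8)² + (-2.1)²) = √(2097.640 + 4.410) = 45.8
  2: √((6.0)² + (14.0)²) = √(36.000 + 196.000) = 15.2
  3: √((-31.6)² + (21.1)²) = √(998.560 + 445.210) = 38.0
  4: √((-2.6)² + (33.4)²) = √(6.760 + 1115.560) = 33.5
  5: √((-45.9)² + (12.1)²) = √(2106.810 + 146.410) = 47.5
  → nearest: 2 (15.2)
Q2 at (14.3, 47.4):
  1: √((-33.3)² + (-27.3)²) = √(1108.890 + 745.290) = 43.1
  2: √((18.5)² + (-11.2)²) = √(342.250 + 125.440) = 21.6
  3: √((-19.1)² + (-4.1)²) = √(364.810 + 16.810) = 19.5
  4: √((9.9)² + (8.2)²) = √(98.010 + 67.240) = 12.9
  5: √((-33.4)² + (-13.1)²) = √(1115.560 + 171.610) = 35.9
  → nearest: 4 (12.9)
Q3 at (-5.7, 48.1):
  1: √((-13.3)² + (-28.0)²) = √(176.890 + 784.000) = 31.0
  2: √((38.5)² + (-11.9)²) = √(1482.250 + 141.610) = 40.3
  3: √((0.9)² + (-4.8)²) = √(0.810 + 23.040) = 4.9
  4: √((29.9)² + (7.5)²) = √(894.010 + 56.250) = 30.8
  5: √((-13.4)² + (-13.8)²) = √(179.560 + 190.440) = 19.2
  → nearest: 3 (4.9)

Q1→2; Q2→4; Q3→3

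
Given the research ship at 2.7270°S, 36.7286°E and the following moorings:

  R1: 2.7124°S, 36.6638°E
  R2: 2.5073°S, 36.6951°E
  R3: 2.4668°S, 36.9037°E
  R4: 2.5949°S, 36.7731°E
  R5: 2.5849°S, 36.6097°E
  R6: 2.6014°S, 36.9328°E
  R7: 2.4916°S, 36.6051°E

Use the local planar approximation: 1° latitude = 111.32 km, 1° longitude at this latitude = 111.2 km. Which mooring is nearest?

Distances from 2.7270°S, 36.7286°E:
R1: 7.3868 km
R2: 24.7391 km
R3: 34.9016 km
R4: 15.5156 km
R5: 20.6165 km
R6: 26.6665 km
R7: 29.5853 km
Minimum: R1 at 7.3868 km.

R1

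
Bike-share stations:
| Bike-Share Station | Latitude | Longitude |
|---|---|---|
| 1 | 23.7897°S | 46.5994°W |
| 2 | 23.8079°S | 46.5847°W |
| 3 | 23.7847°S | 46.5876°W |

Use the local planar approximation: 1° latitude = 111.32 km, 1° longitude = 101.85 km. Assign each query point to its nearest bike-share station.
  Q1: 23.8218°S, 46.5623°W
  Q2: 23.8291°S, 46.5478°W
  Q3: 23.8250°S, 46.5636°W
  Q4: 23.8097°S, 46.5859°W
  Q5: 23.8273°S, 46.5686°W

Q1→2; Q2→2; Q3→2; Q4→2; Q5→2

Q1 at 23.8218°S, 46.5623°W:
  1: √((0.0321·111.32)² + (-0.0371·101.85)²) = √(12.768987 + 14.278082) = 5.2007 km
  2: √((0.0139·111.32)² + (-0.0224·101.85)²) = √(2.394286 + 5.204968) = 2.7567 km
  3: √((0.0371·111.32)² + (-0.0253·101.85)²) = √(17.056669 + 6.639924) = 4.8679 km
  → nearest: 2 (2.7567 km)
Q2 at 23.8291°S, 46.5478°W:
  1: √((0.0394·111.32)² + (-0.0516·101.85)²) = √(19.237066 + 27.619860) = 6.8452 km
  2: √((0.0212·111.32)² + (-0.0369·101.85)²) = √(5.569524 + 14.124556) = 4.4378 km
  3: √((0.0444·111.32)² + (-0.0398·101.85)²) = √(24.429374 + 16.431916) = 6.3923 km
  → nearest: 2 (4.4378 km)
Q3 at 23.8250°S, 46.5636°W:
  1: √((0.0353·111.32)² + (-0.0358·101.85)²) = √(15.441725 + 13.294993) = 5.3607 km
  2: √((0.0171·111.32)² + (-0.0211·101.85)²) = √(3.623586 + 4.618351) = 2.8709 km
  3: √((0.0403·111.32)² + (-0.0240·101.85)²) = √(20.125955 + 5.975091) = 5.1089 km
  → nearest: 2 (2.8709 km)
Q4 at 23.8097°S, 46.5859°W:
  1: √((0.0200·111.32)² + (-0.0135·101.85)²) = √(4.956857 + 1.890556) = 2.6168 km
  2: √((0.0018·111.32)² + (0.0012·101.85)²) = √(0.040151 + 0.014938) = 0.2347 km
  3: √((0.0250·111.32)² + (-0.0017·101.85)²) = √(7.745089 + 0.029979) = 2.7884 km
  → nearest: 2 (0.2347 km)
Q5 at 23.8273°S, 46.5686°W:
  1: √((0.0376·111.32)² + (-0.0308·101.85)²) = √(17.519515 + 9.840644) = 5.2307 km
  2: √((0.0194·111.32)² + (-0.0161·101.85)²) = √(4.663907 + 2.688895) = 2.7116 km
  3: √((0.0426·111.32)² + (-0.0190·101.85)²) = √(22.488764 + 3.744806) = 5.1219 km
  → nearest: 2 (2.7116 km)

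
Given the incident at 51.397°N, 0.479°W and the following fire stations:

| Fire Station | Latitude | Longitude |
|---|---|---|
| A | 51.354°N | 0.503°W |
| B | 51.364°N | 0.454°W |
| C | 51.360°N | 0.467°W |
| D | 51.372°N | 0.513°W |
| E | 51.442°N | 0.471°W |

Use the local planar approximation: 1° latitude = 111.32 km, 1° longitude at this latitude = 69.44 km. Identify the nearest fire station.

D

Distances from 51.397°N, 0.479°W:
A: √((-0.043·111.32)² + (-0.024·69.44)²) = √(22.91307 + 2.77742) = 5.069 km
B: √((-0.033·111.32)² + (0.025·69.44)²) = √(13.49504 + 3.01370) = 4.063 km
C: √((-0.037·111.32)² + (0.012·69.44)²) = √(16.96484 + 0.69436) = 4.202 km
D: √((-0.025·111.32)² + (-0.034·69.44)²) = √(7.74509 + 5.57413) = 3.650 km
E: √((0.045·111.32)² + (0.008·69.44)²) = √(25.09409 + 0.30860) = 5.040 km
Minimum: D at 3.650 km.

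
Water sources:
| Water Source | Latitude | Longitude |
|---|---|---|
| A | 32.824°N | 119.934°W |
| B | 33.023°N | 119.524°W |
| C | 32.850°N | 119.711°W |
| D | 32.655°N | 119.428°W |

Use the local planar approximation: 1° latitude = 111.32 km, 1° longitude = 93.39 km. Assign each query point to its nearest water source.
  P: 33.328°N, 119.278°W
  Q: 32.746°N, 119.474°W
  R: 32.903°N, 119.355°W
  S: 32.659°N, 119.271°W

P at 33.328°N, 119.278°W:
  A: 83.073 km
  B: 40.995 km
  C: 66.833 km
  D: 76.217 km
  → nearest: B (40.995 km)
Q at 32.746°N, 119.474°W:
  A: 43.828 km
  B: 31.187 km
  C: 24.978 km
  D: 11.003 km
  → nearest: D (11.003 km)
R at 32.903°N, 119.355°W:
  A: 54.783 km
  B: 20.677 km
  C: 33.766 km
  D: 28.437 km
  → nearest: B (20.677 km)
S at 32.659°N, 119.271°W:
  A: 64.585 km
  B: 46.906 km
  C: 46.267 km
  D: 14.669 km
  → nearest: D (14.669 km)

P→B; Q→D; R→B; S→D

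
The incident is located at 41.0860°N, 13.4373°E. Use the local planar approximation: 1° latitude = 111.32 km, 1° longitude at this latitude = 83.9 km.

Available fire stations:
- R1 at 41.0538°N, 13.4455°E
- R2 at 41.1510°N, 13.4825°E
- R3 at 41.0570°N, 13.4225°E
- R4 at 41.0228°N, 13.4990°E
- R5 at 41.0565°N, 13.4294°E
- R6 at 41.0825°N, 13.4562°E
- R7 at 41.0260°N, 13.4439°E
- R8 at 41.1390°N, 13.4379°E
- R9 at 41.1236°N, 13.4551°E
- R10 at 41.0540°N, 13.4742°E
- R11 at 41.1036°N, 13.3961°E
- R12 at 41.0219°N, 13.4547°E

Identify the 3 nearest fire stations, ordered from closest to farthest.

Distances from 41.0860°N, 13.4373°E:
R1: √((-0.0322·111.32)² + (0.0082·83.9)²) = √(12.848669 + 0.473316) = 3.6499 km
R2: √((0.0650·111.32)² + (0.0452·83.9)²) = √(52.356802 + 14.381388) = 8.1693 km
R3: √((-0.0290·111.32)² + (-0.0148·83.9)²) = √(10.421792 + 1.541869) = 3.4589 km
R4: √((-0.0632·111.32)² + (0.0617·83.9)²) = √(49.497191 + 26.797498) = 8.7347 km
R5: √((-0.0295·111.32)² + (-0.0079·83.9)²) = √(10.784262 + 0.439317) = 3.3502 km
R6: √((-0.0035·111.32)² + (0.0189·83.9)²) = √(0.151804 + 2.514476) = 1.6329 km
R7: √((-0.0600·111.32)² + (0.0066·83.9)²) = √(44.611713 + 0.306628) = 6.7021 km
R8: √((0.0530·111.32)² + (0.0006·83.9)²) = √(34.809528 + 0.002534) = 5.9002 km
R9: √((0.0376·111.32)² + (0.0178·83.9)²) = √(17.519515 + 2.230303) = 4.4441 km
R10: √((-0.0320·111.32)² + (0.0369·83.9)²) = √(12.689554 + 9.584659) = 4.7196 km
R11: √((0.0176·111.32)² + (-0.0412·83.9)²) = √(3.838590 + 11.948637) = 3.9733 km
R12: √((-0.0641·111.32)² + (0.0174·83.9)²) = √(50.916959 + 2.131191) = 7.2834 km
Sorted: R6 (1.6329 km) < R5 (3.3502 km) < R3 (3.4589 km) < R1 (3.6499 km) < R11 (3.9733 km) < …

R6, R5, R3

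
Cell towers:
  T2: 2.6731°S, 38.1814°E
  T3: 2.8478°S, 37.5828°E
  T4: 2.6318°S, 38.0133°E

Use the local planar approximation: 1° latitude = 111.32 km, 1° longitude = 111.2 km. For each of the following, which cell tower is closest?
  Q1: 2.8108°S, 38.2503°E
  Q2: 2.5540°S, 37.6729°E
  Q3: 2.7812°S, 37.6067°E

Q1→T2; Q2→T3; Q3→T3

Q1 at 2.8108°S, 38.2503°E:
  T2: √((0.1377·111.32)² + (-0.0689·111.2)²) = √(234.971006 + 58.701340) = 17.1369 km
  T3: √((-0.0370·111.32)² + (-0.6675·111.2)²) = √(16.964843 + 5509.499076) = 74.3402 km
  T4: √((0.1790·111.32)² + (-0.2370·111.2)²) = √(397.056635 + 694.554399) = 33.0395 km
  → nearest: T2 (17.1369 km)
Q2 at 2.5540°S, 37.6729°E:
  T2: √((-0.1191·111.32)² + (0.5085·111.2)²) = √(175.780185 + 3197.359643) = 58.0787 km
  T3: √((-0.2938·111.32)² + (-0.0901·111.2)²) = √(1069.670400 + 100.382766) = 34.2060 km
  T4: √((-0.0778·111.32)² + (0.3404·111.2)²) = √(75.007655 + 1432.810242) = 38.8306 km
  → nearest: T3 (34.2060 km)
Q3 at 2.7812°S, 37.6067°E:
  T2: √((0.1081·111.32)² + (0.5747·111.2)²) = √(144.809743 + 4084.058636) = 65.0297 km
  T3: √((-0.0666·111.32)² + (-0.0239·111.2)²) = √(54.966091 + 7.063263) = 7.8759 km
  T4: √((0.1494·111.32)² + (0.4066·111.2)²) = √(276.597080 + 2044.298562) = 48.1757 km
  → nearest: T3 (7.8759 km)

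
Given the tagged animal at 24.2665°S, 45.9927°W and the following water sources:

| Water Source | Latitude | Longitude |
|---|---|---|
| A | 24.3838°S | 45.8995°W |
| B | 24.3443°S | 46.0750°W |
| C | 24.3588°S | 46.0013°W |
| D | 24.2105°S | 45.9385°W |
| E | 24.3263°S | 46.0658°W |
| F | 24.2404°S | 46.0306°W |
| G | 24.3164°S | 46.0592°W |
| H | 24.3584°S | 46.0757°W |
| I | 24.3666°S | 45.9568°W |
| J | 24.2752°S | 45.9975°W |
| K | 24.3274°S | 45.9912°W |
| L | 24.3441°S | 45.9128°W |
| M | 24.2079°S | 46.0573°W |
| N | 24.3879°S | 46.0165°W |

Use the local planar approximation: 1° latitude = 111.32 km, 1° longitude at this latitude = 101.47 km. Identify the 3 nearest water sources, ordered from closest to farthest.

J, F, K

Distances from 24.2665°S, 45.9927°W:
A: √((-0.1173·111.32)² + (0.0932·101.47)²) = √(170.507081 + 89.434925) = 16.1227 km
B: √((-0.0778·111.32)² + (-0.0823·101.47)²) = √(75.007655 + 69.738884) = 12.0311 km
C: √((-0.0923·111.32)² + (-0.0086·101.47)²) = √(105.572255 + 0.761504) = 10.3118 km
D: √((0.0560·111.32)² + (0.0542·101.47)²) = √(38.861759 + 30.246414) = 8.3131 km
E: √((-0.0598·111.32)² + (-0.0731·101.47)²) = √(44.314797 + 55.018668) = 9.9666 km
F: √((0.0261·111.32)² + (-0.0379·101.47)²) = √(8.441651 + 14.789508) = 4.8199 km
G: √((-0.0499·111.32)² + (-0.0665·101.47)²) = √(30.856558 + 45.532198) = 8.7401 km
H: √((-0.0919·111.32)² + (-0.0830·101.47)²) = √(104.659202 + 70.930252) = 13.2510 km
I: √((-0.1001·111.32)² + (0.0359·101.47)²) = √(124.169391 + 13.269795) = 11.7234 km
J: √((-0.0087·111.32)² + (-0.0048·101.47)²) = √(0.937961 + 0.237224) = 1.0841 km
K: √((-0.0609·111.32)² + (0.0015·101.47)²) = √(45.960102 + 0.023166) = 6.7811 km
L: √((-0.0776·111.32)² + (0.0799·101.47)²) = √(74.622507 + 65.730794) = 11.8471 km
M: √((0.0586·111.32)² + (-0.0646·101.47)²) = √(42.554121 + 42.967527) = 9.2478 km
N: √((-0.1214·111.32)² + (-0.0238·101.47)²) = √(182.634899 + 5.832157) = 13.7283 km
Sorted: J (1.0841 km) < F (4.8199 km) < K (6.7811 km) < D (8.3131 km) < G (8.7401 km) < …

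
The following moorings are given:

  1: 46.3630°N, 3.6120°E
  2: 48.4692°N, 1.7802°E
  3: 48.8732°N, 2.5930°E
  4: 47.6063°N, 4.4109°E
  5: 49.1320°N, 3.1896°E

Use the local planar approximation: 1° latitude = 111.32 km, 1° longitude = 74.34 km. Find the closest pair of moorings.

3 and 5

Pairwise distances:
3–5: √((0.2588·111.32)² + (0.5966·74.34)²) = √(829.993974 + 1967.032844) = 52.8869 km
2–3: √((0.4040·111.32)² + (0.8128·74.34)²) = √(2022.595914 + 3651.005636) = 75.3233 km
2–5: √((0.6628·111.32)² + (1.4094·74.34)²) = √(5443.915742 + 10977.757877) = 128.1471 km
1–4: √((1.2433·111.32)² + (0.7989·74.34)²) = √(19155.710398 + 3527.198944) = 150.6085 km
4–5: √((1.5257·111.32)² + (-1.2213·74.34)²) = √(28845.939465 + 8243.085940) = 192.5851 km
3–4: √((-1.2669·111.32)² + (1.8179·74.34)²) = √(19889.829836 + 18263.545579) = 195.3289 km
2–4: √((-0.8629·111.32)² + (2.6307·74.34)²) = √(9227.144743 + 38246.153445) = 217.8837 km
1–2: √((2.1062·111.32)² + (-1.8318·74.34)²) = √(54972.515726 + 18543.906244) = 271.1391 km
1–3: √((2.5102·111.32)² + (-1.0190·74.34)²) = √(78084.178541 + 5738.435196) = 289.5214 km
1–5: √((2.7690·111.32)² + (-0.4224·74.34)²) = √(95015.029344 + 986.036366) = 309.8404 km
Closest pair: 3–5 at 52.8869 km.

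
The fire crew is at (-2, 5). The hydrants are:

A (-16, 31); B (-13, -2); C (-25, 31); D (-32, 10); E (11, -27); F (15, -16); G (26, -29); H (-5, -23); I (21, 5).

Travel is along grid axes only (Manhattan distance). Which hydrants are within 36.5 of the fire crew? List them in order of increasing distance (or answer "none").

Distances from (-2, 5):
A: |-14| + |26| = 14 + 26 = 40
B: |-11| + |-7| = 11 + 7 = 18
C: |-23| + |26| = 23 + 26 = 49
D: |-30| + |5| = 30 + 5 = 35
E: |13| + |-32| = 13 + 32 = 45
F: |17| + |-21| = 17 + 21 = 38
G: |28| + |-34| = 28 + 34 = 62
H: |-3| + |-28| = 3 + 28 = 31
I: |23| + |0| = 23 + 0 = 23
Threshold 36.5: B (18), I (23), H (31), D (35) are within range.

B, I, H, D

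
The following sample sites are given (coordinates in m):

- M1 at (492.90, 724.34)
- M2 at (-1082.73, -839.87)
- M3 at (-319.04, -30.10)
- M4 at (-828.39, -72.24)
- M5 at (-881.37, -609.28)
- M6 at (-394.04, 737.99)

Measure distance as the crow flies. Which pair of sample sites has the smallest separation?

M2 and M5

Pairwise distances:
M1–M2: 2220.22 m
M1–M3: 1108.34 m
M1–M4: 1542.84 m
M1–M5: 1914.98 m
M1–M6: 887.05 m
M2–M3: 1113.08 m
M2–M4: 808.67 m
M2–M5: 306.13 m
M2–M6: 1721.61 m
M3–M4: 511.09 m
M3–M5: 807.26 m
M3–M6: 771.74 m
M4–M5: 539.65 m
M4–M6: 919.31 m
M5–M6: 1432.70 m
Closest pair: M2–M5 at 306.13 m.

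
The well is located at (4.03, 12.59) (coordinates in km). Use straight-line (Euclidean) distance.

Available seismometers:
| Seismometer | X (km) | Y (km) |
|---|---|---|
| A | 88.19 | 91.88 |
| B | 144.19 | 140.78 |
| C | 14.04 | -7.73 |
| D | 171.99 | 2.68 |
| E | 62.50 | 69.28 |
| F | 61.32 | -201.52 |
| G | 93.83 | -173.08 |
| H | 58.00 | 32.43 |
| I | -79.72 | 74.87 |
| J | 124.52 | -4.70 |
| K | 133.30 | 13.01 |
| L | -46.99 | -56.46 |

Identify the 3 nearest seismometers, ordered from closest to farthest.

C, H, E

Distances from (4.03, 12.59):
A: 115.63 km
B: 189.94 km
C: 22.65 km
D: 168.25 km
E: 81.44 km
F: 221.64 km
G: 206.25 km
H: 57.50 km
I: 104.37 km
J: 121.72 km
K: 129.27 km
L: 85.85 km
Sorted: C (22.65 km) < H (57.50 km) < E (81.44 km) < L (85.85 km) < I (104.37 km) < …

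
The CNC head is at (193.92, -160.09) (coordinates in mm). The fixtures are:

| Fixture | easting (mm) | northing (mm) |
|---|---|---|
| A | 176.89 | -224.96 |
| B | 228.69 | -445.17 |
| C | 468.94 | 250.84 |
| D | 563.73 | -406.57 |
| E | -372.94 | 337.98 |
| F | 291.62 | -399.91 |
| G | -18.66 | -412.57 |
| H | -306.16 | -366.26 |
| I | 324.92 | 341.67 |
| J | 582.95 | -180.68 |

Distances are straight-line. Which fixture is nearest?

Distances from (193.92, -160.09):
A: 67.07 mm
B: 287.19 mm
C: 494.47 mm
D: 444.42 mm
E: 754.59 mm
F: 258.96 mm
G: 330.06 mm
H: 540.91 mm
I: 518.58 mm
J: 389.57 mm
Minimum: A at 67.07 mm.

A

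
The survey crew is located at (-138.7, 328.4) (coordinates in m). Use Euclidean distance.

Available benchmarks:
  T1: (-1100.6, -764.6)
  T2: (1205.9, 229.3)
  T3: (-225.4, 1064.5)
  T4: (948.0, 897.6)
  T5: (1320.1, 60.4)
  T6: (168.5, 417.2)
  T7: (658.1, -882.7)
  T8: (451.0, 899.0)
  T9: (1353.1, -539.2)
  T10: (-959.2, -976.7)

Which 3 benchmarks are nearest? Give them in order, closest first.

Distances from (-138.7, 328.4):
T1: √((-961.9)² + (-1093.0)²) = √(925251.610 + 1194649.000) = 1456.0 m
T2: √((1344.6)² + (-99.1)²) = √(1807949.160 + 9820.810) = 1348.2 m
T3: √((-86.7)² + (736.1)²) = √(7516.890 + 541843.210) = 741.2 m
T4: √((1086.7)² + (569.2)²) = √(1180916.890 + 323988.640) = 1226.7 m
T5: √((1458.8)² + (-268.0)²) = √(2128097.440 + 71824.000) = 1483.2 m
T6: √((307.2)² + (88.8)²) = √(94371.840 + 7885.440) = 319.8 m
T7: √((796.8)² + (-1211.1)²) = √(634890.240 + 1466763.210) = 1449.7 m
T8: √((589.7)² + (570.6)²) = √(347746.090 + 325584.360) = 820.6 m
T9: √((1491.8)² + (-867.6)²) = √(2225467.240 + 752729.760) = 1725.7 m
T10: √((-820.5)² + (-1305.1)²) = √(673220.250 + 1703286.010) = 1541.6 m
Sorted: T6 (319.8 m) < T3 (741.2 m) < T8 (820.6 m) < T4 (1226.7 m) < T2 (1348.2 m) < …

T6, T3, T8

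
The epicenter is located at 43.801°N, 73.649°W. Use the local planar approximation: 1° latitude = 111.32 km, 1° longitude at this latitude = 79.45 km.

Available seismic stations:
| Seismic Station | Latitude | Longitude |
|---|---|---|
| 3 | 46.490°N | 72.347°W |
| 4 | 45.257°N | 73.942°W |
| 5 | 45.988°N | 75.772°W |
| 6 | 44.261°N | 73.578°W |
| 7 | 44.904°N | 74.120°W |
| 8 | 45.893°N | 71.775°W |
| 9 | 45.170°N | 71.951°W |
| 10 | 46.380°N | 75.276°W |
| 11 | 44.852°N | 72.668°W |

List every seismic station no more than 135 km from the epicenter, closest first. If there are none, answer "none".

Distances from 43.801°N, 73.649°W:
3: 316.709 km
4: 163.745 km
5: 296.178 km
6: 51.517 km
7: 128.362 km
8: 276.409 km
9: 203.530 km
10: 314.853 km
11: 140.581 km
Threshold 135 km: 6 (51.517 km), 7 (128.362 km) are within range.

6, 7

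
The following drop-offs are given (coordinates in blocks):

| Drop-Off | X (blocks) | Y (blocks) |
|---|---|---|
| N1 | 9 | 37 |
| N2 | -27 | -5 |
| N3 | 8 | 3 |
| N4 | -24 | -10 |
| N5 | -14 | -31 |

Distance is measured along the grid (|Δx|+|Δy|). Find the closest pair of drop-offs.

Pairwise distances:
N2–N4: 8 blocks
N4–N5: 31 blocks
N1–N3: 35 blocks
N2–N5: 39 blocks
N2–N3: 43 blocks
N3–N4: 45 blocks
N3–N5: 56 blocks
N1–N2: 78 blocks
N1–N4: 80 blocks
N1–N5: 91 blocks
Closest pair: N2–N4 at 8 blocks.

N2 and N4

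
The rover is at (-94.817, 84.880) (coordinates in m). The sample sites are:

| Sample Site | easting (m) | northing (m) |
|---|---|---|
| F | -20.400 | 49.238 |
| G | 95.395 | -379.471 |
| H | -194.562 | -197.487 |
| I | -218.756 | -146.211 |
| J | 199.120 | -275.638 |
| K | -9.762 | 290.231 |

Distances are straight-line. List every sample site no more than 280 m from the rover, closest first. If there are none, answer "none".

Distances from (-94.817, 84.880):
F: √((74.417)² + (-35.642)²) = √(5537.88989 + 1270.35216) = 82.512 m
G: √((190.212)² + (-464.351)²) = √(36180.60494 + 215621.85120) = 501.799 m
H: √((-99.745)² + (-282.367)²) = √(9949.06503 + 79731.12269) = 299.467 m
I: √((-123.939)² + (-231.091)²) = √(15360.87572 + 53403.05028) = 262.229 m
J: √((293.937)² + (-360.518)²) = √(86398.95997 + 129973.22832) = 465.158 m
K: √((85.055)² + (205.351)²) = √(7234.35302 + 42169.03320) = 222.269 m
Threshold 280 m: F (82.512 m), K (222.269 m), I (262.229 m) are within range.

F, K, I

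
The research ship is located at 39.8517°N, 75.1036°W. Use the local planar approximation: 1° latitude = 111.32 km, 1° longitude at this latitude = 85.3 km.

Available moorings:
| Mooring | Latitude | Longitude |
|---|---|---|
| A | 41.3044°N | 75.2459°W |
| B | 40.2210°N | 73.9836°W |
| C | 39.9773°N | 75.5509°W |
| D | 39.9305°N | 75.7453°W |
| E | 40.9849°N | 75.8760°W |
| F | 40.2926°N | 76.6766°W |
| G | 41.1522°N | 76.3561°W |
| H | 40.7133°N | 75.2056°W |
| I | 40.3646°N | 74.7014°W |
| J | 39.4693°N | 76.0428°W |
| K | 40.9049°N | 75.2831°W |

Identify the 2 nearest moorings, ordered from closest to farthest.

C, D

Distances from 39.8517°N, 75.1036°W:
A: √((1.4527·111.32)² + (-0.1423·85.3)²) = √(26151.600210 + 147.335656) = 162.1695 km
B: √((0.3693·111.32)² + (1.1200·85.3)²) = √(1690.071237 + 9127.127296) = 104.0058 km
C: √((0.1256·111.32)² + (-0.4473·85.3)²) = √(195.490508 + 1455.780369) = 40.6358 km
D: √((0.0788·111.32)² + (-0.6417·85.3)²) = √(76.948265 + 2996.140264) = 55.4354 km
E: √((1.1332·111.32)² + (-0.7724·85.3)²) = √(15913.273500 + 4340.928100) = 142.3173 km
F: √((0.4409·111.32)² + (-1.5730·85.3)²) = √(2408.943383 + 18003.440494) = 142.8719 km
G: √((1.3005·111.32)² + (-1.2525·85.3)²) = √(20958.833539 + 11414.411663) = 179.9257 km
H: √((0.8616·111.32)² + (-0.1020·85.3)²) = √(9199.363419 + 75.700440) = 96.3071 km
I: √((0.5129·111.32)² + (0.4022·85.3)²) = √(3259.956413 + 1177.015535) = 66.6106 km
J: √((-0.3824·111.32)² + (-0.9392·85.3)²) = √(1812.100009 + 6418.214541) = 90.7211 km
K: √((1.0532·111.32)² + (-0.1795·85.3)²) = √(13745.739088 + 234.437439) = 118.2378 km
Sorted: C (40.6358 km) < D (55.4354 km) < I (66.6106 km) < J (90.7211 km) < …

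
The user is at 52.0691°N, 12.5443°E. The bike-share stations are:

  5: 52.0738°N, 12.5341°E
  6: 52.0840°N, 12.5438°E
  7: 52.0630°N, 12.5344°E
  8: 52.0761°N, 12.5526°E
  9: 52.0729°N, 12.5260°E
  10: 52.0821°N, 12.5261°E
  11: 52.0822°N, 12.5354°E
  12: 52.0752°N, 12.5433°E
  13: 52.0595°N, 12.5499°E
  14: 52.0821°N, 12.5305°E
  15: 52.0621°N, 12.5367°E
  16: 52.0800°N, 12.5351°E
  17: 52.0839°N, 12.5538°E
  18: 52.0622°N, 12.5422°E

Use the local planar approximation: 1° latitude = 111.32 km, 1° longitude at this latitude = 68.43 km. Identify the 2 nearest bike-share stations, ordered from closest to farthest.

Distances from 52.0691°N, 12.5443°E:
5: √((0.0047·111.32)² + (-0.0102·68.43)²) = √(0.273742 + 0.487184) = 0.8723 km
6: √((0.0149·111.32)² + (-0.0005·68.43)²) = √(2.751180 + 0.001171) = 1.6590 km
7: √((-0.0061·111.32)² + (-0.0099·68.43)²) = √(0.461112 + 0.458948) = 0.9592 km
8: √((0.0070·111.32)² + (0.0083·68.43)²) = √(0.607215 + 0.322589) = 0.9643 km
9: √((0.0038·111.32)² + (-0.0183·68.43)²) = √(0.178943 + 1.568178) = 1.3218 km
10: √((0.0130·111.32)² + (-0.0182·68.43)²) = √(2.094272 + 1.551086) = 1.9093 km
11: √((0.0131·111.32)² + (-0.0089·68.43)²) = √(2.126616 + 0.370914) = 1.5804 km
12: √((0.0061·111.32)² + (-0.0010·68.43)²) = √(0.461112 + 0.004683) = 0.6825 km
13: √((-0.0096·111.32)² + (0.0056·68.43)²) = √(1.142060 + 0.146848) = 1.1353 km
14: √((0.0130·111.32)² + (-0.0138·68.43)²) = √(2.094272 + 0.891767) = 1.7280 km
15: √((-0.0070·111.32)² + (-0.0076·68.43)²) = √(0.607215 + 0.270471) = 0.9368 km
16: √((0.0109·111.32)² + (-0.0092·68.43)²) = √(1.472310 + 0.396341) = 1.3670 km
17: √((0.0148·111.32)² + (0.0095·68.43)²) = √(2.714375 + 0.422611) = 1.7712 km
18: √((-0.0069·111.32)² + (-0.0021·68.43)²) = √(0.589990 + 0.020651) = 0.7814 km
Sorted: 12 (0.6825 km) < 18 (0.7814 km) < 5 (0.8723 km) < 15 (0.9368 km) < …

12, 18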